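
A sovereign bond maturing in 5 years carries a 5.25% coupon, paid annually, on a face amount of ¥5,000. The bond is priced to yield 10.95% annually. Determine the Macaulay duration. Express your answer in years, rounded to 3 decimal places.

Periodic yield y = 0.1095. Discount each cash flow and weight by its year:
  t   CF        PV=CF/(1+0.1095)^t    t·PV
  1       262.50       236.5931       236.5931
  2       262.50       213.2430       426.4859
  3       262.50       192.1973       576.5920
  4       262.50       173.2288       692.9152
  5     5,262.50     3,130.0810    15,650.4050
  Σ                  3,945.3432    17,582.9912
Price P = Σ PV = 3,945.3432.
Macaulay duration = Σ(t·PV) / P = 17,582.9912 / 3,945.3432 = 4.45664 years.

4.457 years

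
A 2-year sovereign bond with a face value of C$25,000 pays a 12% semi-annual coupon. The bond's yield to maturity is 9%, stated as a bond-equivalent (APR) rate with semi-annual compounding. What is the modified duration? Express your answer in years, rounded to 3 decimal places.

Periodic yield y = 0.045. First find Macaulay duration:
  t   CF        PV=CF/(1+0.045)^t    t·PV
  1     1,500.00     1,435.4067     1,435.4067
  2     1,500.00     1,373.5949     2,747.1899
  3     1,500.00     1,314.4449     3,943.3347
  4    26,500.00    22,221.8756    88,887.5024
  Σ                 26,345.3221    97,013.4337
P = 26,345.3221; Macaulay duration = 97,013.4337 / 26,345.3221 = 3.68238 half-year periods = 1.84119 years.
Modified duration = D_Mac / (1 + y) = 1.84119 / 1.045 = 1.76190 years.

1.762 years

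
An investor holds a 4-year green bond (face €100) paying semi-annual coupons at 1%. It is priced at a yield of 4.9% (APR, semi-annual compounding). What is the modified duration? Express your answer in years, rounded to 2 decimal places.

Periodic yield y = 0.0245. First find Macaulay duration:
  t   CF        PV=CF/(1+0.0245)^t    t·PV
  1         0.50         0.4880         0.4880
  2         0.50         0.4764         0.9527
  3         0.50         0.4650         1.3949
  4         0.50         0.4539         1.8154
  5         0.50         0.4430         2.2150
  6         0.50         0.4324         2.5945
  7         0.50         0.4221         2.9545
  8       100.50        82.8076       662.4610
  Σ                     85.9884       674.8762
P = 85.9884; Macaulay duration = 674.8762 / 85.9884 = 7.84846 half-year periods = 3.92423 years.
Modified duration = D_Mac / (1 + y) = 3.92423 / 1.0245 = 3.83038 years.

3.83 years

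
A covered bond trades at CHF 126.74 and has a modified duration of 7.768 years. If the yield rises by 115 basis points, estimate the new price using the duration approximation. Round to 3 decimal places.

CHF 115.418

Duration approximation: ΔP/P ≈ -D_mod · Δy = -7.768 × (+0.0115) = -0.089332.
New price ≈ 126.74 × (1 - 0.089332) = 115.41806232.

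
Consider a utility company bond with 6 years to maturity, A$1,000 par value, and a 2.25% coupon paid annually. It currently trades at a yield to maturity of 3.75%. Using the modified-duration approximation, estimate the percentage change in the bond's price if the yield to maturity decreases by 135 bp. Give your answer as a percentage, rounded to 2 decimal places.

+7.37%

Periodic yield y = 0.0375. Modified duration first:
  t   CF        PV=CF/(1+0.0375)^t    t·PV
  1        22.50        21.6867        21.6867
  2        22.50        20.9029        41.8058
  3        22.50        20.1474        60.4421
  4        22.50        19.4191        77.6766
  5        22.50        18.7172        93.5862
  6     1,022.50       819.8505     4,919.1032
  Σ                    920.7239     5,214.3006
P = 920.7239; D_Mac = 5.66326 yrs; D_mod = 5.66326/(1+0.0375) = 5.45857 yrs.
ΔP/P ≈ -D_mod · Δy = -5.45857 × (-0.0135) = +0.073691 = +7.3691%.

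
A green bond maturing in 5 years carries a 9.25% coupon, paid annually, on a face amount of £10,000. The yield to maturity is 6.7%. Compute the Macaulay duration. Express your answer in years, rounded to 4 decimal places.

4.2635 years

Periodic yield y = 0.067. Discount each cash flow and weight by its year:
  t   CF        PV=CF/(1+0.067)^t    t·PV
  1       925.00       866.9166       866.9166
  2       925.00       812.4804     1,624.9608
  3       925.00       761.4624     2,284.3873
  4       925.00       713.6480     2,854.5920
  5    10,925.00     7,899.4954    39,497.4768
  Σ                 11,054.0028    47,128.3335
Price P = Σ PV = 11,054.0028.
Macaulay duration = Σ(t·PV) / P = 47,128.3335 / 11,054.0028 = 4.26346 years.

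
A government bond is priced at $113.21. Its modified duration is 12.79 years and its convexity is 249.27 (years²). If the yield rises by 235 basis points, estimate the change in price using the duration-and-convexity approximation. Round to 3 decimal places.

-$26.235

Duration effect: -D_mod·Δy = -12.79 × (+0.0235) = -0.300565
Convexity effect: ½·C·(Δy)² = 0.5 × 249.27 × (0.0235)² = +0.06882967875
ΔP/P ≈ -0.300565 + 0.06882967875 = -0.23173532125
ΔP ≈ 113.21 × (-0.23173532125) = -26.2347557187125.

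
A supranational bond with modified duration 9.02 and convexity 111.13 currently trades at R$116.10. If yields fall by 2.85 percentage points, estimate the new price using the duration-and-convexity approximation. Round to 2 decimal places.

Duration effect: -D_mod·Δy = -9.02 × (-0.0285) = +0.257070
Convexity effect: ½·C·(Δy)² = 0.5 × 111.13 × (-0.0285)² = +0.04513267125
ΔP/P ≈ +0.257070 + 0.04513267125 = +0.30220267125
New price ≈ 116.10 × (1 + 0.30220267125) = 151.185730132125.

R$151.19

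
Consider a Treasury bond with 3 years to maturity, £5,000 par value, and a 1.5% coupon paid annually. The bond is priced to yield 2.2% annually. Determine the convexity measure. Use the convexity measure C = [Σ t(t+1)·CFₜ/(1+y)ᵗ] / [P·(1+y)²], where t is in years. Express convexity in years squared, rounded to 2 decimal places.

11.26

With y = 0.022:
  t   CF        PV=CF/(1+0.022)^t    t·PV        t(t+1)·PV
  1        75.00        73.3855        73.3855         146.7710
  2        75.00        71.8058       143.6116         430.8347
  3     5,075.00     4,754.2647    14,262.7941      57,051.1766
  Σ                  4,899.4560    14,479.7912      57,628.7823
P = 4,899.4560.
Convexity = Σ t(t+1)·PV / [P·(1+y)²] = 57,628.7823 / (4,899.4560 × 1.044484) = 11.26133.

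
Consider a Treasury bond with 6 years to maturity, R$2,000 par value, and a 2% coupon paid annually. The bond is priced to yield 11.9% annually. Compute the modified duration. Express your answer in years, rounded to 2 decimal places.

Periodic yield y = 0.119. First find Macaulay duration:
  t   CF        PV=CF/(1+0.119)^t    t·PV
  1        40.00        35.7462        35.7462
  2        40.00        31.9448        63.8895
  3        40.00        28.5476        85.6428
  4        40.00        25.5117       102.0469
  5        40.00        22.7987       113.9934
  6     2,040.00     1,039.0816     6,234.4895
  Σ                  1,183.6306     6,635.8083
P = 1,183.6306; Macaulay duration = 6,635.8083 / 1,183.6306 = 5.60632 years.
Modified duration = D_Mac / (1 + y) = 5.60632 / 1.119 = 5.01011 years.

5.01 years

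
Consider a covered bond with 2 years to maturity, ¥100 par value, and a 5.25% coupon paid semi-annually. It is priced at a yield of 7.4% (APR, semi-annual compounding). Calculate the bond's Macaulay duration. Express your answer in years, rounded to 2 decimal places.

1.92 years

Periodic yield y = 0.037. Discount each cash flow and weight by its period:
  t   CF        PV=CF/(1+0.037)^t    t·PV
  1        2.625         2.5313         2.5313
  2        2.625         2.4410         4.8820
  3        2.625         2.3539         7.0618
  4      102.625        88.7438       354.9753
  Σ                     96.0701       369.4505
Price P = Σ PV = 96.0701.
Macaulay duration = Σ(t·PV) / P = 369.4505 / 96.0701 = 3.84563 half-year periods.
In years: 3.84563 / 2 = 1.92282 years.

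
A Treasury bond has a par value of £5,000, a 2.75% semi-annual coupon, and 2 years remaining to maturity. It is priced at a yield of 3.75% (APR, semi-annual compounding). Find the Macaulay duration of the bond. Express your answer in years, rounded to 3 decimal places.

1.959 years

Periodic yield y = 0.01875. Discount each cash flow and weight by its period:
  t   CF        PV=CF/(1+0.01875)^t    t·PV
  1        68.75        67.4847        67.4847
  2        68.75        66.2426       132.4852
  3        68.75        65.0234       195.0703
  4     5,068.75     4,705.7666    18,823.0665
  Σ                  4,904.5173    19,218.1066
Price P = Σ PV = 4,904.5173.
Macaulay duration = Σ(t·PV) / P = 19,218.1066 / 4,904.5173 = 3.91845 half-year periods.
In years: 3.91845 / 2 = 1.95923 years.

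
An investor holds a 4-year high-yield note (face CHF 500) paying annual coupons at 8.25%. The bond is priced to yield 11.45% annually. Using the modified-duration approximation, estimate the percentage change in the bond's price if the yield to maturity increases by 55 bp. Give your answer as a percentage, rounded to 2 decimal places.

Periodic yield y = 0.1145. Modified duration first:
  t   CF        PV=CF/(1+0.1145)^t    t·PV
  1        41.25        37.0121        37.0121
  2        41.25        33.2096        66.4192
  3        41.25        29.7978        89.3933
  4       541.25       350.8146     1,403.2583
  Σ                    450.8341     1,596.0829
P = 450.8341; D_Mac = 3.54029 yrs; D_mod = 3.54029/(1+0.1145) = 3.17657 yrs.
ΔP/P ≈ -D_mod · Δy = -3.17657 × (+0.0055) = -0.017471 = -1.7471%.

-1.75%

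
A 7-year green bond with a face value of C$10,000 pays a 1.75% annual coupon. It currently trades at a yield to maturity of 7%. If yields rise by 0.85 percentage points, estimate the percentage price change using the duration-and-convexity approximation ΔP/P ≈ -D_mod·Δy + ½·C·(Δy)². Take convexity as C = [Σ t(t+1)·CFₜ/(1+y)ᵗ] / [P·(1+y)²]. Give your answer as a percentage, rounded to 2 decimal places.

-5.06%

With y = 0.07:
  t   CF        PV=CF/(1+0.07)^t    t·PV        t(t+1)·PV
  1       175.00       163.5514       163.5514         327.1028
  2       175.00       152.8518       305.7036         917.1107
  3       175.00       142.8521       428.5564       1,714.2255
  4       175.00       133.5067       534.0266       2,670.1332
  5       175.00       124.7726       623.8629       3,743.1774
  6       175.00       116.6099       699.6593       4,897.6153
  7    10,175.00     6,336.4786    44,355.3504     354,842.8029
  Σ                  7,170.6231    47,110.7106     369,112.1680
P = 7,170.6231; D_Mac = 6.56996 yrs; D_mod = 6.14015 yrs; C = 44.96079.
Duration effect: -6.14015 × (+0.0085) = -0.052191
Convexity effect: 0.5 × 44.96079 × (0.0085)² = +0.0016242
ΔP/P ≈ -0.052191 + 0.0016242 = -0.050567 = -5.0567%.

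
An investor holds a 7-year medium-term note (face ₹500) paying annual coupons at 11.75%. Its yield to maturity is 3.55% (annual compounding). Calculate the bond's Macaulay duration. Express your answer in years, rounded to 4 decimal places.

5.4996 years

Periodic yield y = 0.0355. Discount each cash flow and weight by its year:
  t   CF        PV=CF/(1+0.0355)^t    t·PV
  1        58.75        56.7359        56.7359
  2        58.75        54.7908       109.5816
  3        58.75        52.9124       158.7372
  4        58.75        51.0984       204.3937
  5        58.75        49.3466       246.7331
  6        58.75        47.6549       285.9292
  7       558.75       437.6902     3,063.8313
  Σ                    750.2292     4,125.9420
Price P = Σ PV = 750.2292.
Macaulay duration = Σ(t·PV) / P = 4,125.9420 / 750.2292 = 5.49958 years.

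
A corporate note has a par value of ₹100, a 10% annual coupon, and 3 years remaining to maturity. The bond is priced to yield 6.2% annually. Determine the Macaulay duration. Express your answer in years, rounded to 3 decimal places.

2.748 years

Periodic yield y = 0.062. Discount each cash flow and weight by its year:
  t   CF        PV=CF/(1+0.062)^t    t·PV
  1        10.00         9.4162         9.4162
  2        10.00         8.8665        17.7329
  3       110.00        91.8373       275.5119
  Σ                    110.1200       302.6611
Price P = Σ PV = 110.1200.
Macaulay duration = Σ(t·PV) / P = 302.6611 / 110.1200 = 2.74847 years.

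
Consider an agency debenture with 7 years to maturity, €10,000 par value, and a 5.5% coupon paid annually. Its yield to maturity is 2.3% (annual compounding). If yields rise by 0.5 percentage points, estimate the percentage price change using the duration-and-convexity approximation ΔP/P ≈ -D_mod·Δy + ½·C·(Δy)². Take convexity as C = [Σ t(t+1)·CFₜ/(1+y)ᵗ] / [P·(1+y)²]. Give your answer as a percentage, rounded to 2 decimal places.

With y = 0.023:
  t   CF        PV=CF/(1+0.023)^t    t·PV        t(t+1)·PV
  1       550.00       537.6344       537.6344       1,075.2688
  2       550.00       525.5468     1,051.0937       3,153.2810
  3       550.00       513.7310     1,541.1931       6,164.7722
  4       550.00       502.1809     2,008.7234      10,043.6172
  5       550.00       490.8904     2,454.4519      14,726.7114
  6       550.00       479.8537     2,879.1225      20,153.8572
  7    10,550.00     8,997.5242    62,982.6694     503,861.3555
  Σ                 12,047.3614    73,454.8884     559,178.8633
P = 12,047.3614; D_Mac = 6.09718 yrs; D_mod = 5.96009 yrs; C = 44.35142.
Duration effect: -5.96009 × (+0.005) = -0.029800
Convexity effect: 0.5 × 44.35142 × (0.005)² = +0.0005544
ΔP/P ≈ -0.029800 + 0.0005544 = -0.029246 = -2.9246%.

-2.92%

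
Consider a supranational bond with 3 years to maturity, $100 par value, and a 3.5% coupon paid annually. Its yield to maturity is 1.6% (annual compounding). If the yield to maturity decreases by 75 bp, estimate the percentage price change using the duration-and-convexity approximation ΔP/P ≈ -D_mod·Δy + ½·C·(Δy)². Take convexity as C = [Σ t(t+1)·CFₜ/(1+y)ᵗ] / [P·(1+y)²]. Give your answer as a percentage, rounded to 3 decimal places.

+2.174%

With y = 0.016:
  t   CF        PV=CF/(1+0.016)^t    t·PV        t(t+1)·PV
  1         3.50         3.4449         3.4449           6.8898
  2         3.50         3.3906         6.7813          20.3438
  3       103.50        98.6868       296.0605       1,184.2420
  Σ                    105.5223       306.2867       1,211.4756
P = 105.5223; D_Mac = 2.90258 yrs; D_mod = 2.85687 yrs; C = 11.12200.
Duration effect: -2.85687 × (-0.0075) = +0.021426
Convexity effect: 0.5 × 11.12200 × (-0.0075)² = +0.0003128
ΔP/P ≈ +0.021426 + 0.0003128 = +0.021739 = +2.1739%.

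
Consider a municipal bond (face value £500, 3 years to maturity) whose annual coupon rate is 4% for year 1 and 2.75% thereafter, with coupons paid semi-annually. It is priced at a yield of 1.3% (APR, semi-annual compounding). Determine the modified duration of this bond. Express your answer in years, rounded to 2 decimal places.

Periodic yield y = 0.0065. First find Macaulay duration:
  t   CF        PV=CF/(1+0.0065)^t    t·PV
  1       10.000         9.9354         9.9354
  2       10.000         9.8713        19.7425
  3        6.875         6.7427        20.2280
  4        6.875         6.6991        26.7965
  5        6.875         6.6559        33.2793
  6      506.875       487.5489     2,925.2935
  Σ                    527.4532     3,035.2752
P = 527.4532; Macaulay duration = 3,035.2752 / 527.4532 = 5.75459 half-year periods = 2.87729 years.
Modified duration = D_Mac / (1 + y) = 2.87729 / 1.0065 = 2.85871 years.

2.86 years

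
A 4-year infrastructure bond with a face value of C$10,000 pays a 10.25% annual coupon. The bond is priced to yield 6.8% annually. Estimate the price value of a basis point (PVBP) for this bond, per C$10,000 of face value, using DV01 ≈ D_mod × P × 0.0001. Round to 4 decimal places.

C$3.6683

Periodic yield y = 0.068.
  t   CF        PV=CF/(1+0.068)^t    t·PV
  1     1,025.00       959.7378       959.7378
  2     1,025.00       898.6309     1,797.2618
  3     1,025.00       841.4147     2,524.2442
  4    11,025.00     8,474.1001    33,896.4002
  Σ                 11,173.8835    39,177.6441
P = 11,173.8835; D_Mac = 3.50618 yrs; D_mod = 3.28294 yrs.
DV01 ≈ 3.28294 × 11,173.8835 × 0.0001 = 3.668319.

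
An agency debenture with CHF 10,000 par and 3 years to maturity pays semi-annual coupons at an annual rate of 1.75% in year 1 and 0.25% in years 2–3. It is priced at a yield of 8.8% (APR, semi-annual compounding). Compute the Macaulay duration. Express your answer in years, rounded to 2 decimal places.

2.95 years

Periodic yield y = 0.044. Discount each cash flow and weight by its period:
  t   CF        PV=CF/(1+0.044)^t    t·PV
  1        87.50        83.8123        83.8123
  2        87.50        80.2799       160.5599
  3        12.50        10.9852        32.9556
  4        12.50        10.5222        42.0889
  5        12.50        10.0788        50.3938
  6    10,012.50     7,732.8491    46,397.0948
  Σ                  7,928.5276    46,766.9054
Price P = Σ PV = 7,928.5276.
Macaulay duration = Σ(t·PV) / P = 46,766.9054 / 7,928.5276 = 5.89856 half-year periods.
In years: 5.89856 / 2 = 2.94928 years.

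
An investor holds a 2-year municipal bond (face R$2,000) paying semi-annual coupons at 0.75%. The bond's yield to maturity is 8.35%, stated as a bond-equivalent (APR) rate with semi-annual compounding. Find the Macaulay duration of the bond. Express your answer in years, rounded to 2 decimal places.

Periodic yield y = 0.04175. Discount each cash flow and weight by its period:
  t   CF        PV=CF/(1+0.04175)^t    t·PV
  1         7.50         7.1994         7.1994
  2         7.50         6.9109        13.8218
  3         7.50         6.6339        19.9018
  4     2,007.50     1,704.5177     6,818.0708
  Σ                  1,725.2620     6,858.9938
Price P = Σ PV = 1,725.2620.
Macaulay duration = Σ(t·PV) / P = 6,858.9938 / 1,725.2620 = 3.97562 half-year periods.
In years: 3.97562 / 2 = 1.98781 years.

1.99 years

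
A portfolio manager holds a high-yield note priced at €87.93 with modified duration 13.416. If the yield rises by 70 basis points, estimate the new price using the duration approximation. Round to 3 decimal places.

Duration approximation: ΔP/P ≈ -D_mod · Δy = -13.416 × (+0.007) = -0.093912.
New price ≈ 87.93 × (1 - 0.093912) = 79.67231784.

€79.672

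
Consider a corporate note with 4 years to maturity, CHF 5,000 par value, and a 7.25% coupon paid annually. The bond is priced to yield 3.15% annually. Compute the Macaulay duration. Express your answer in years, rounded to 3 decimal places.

3.641 years

Periodic yield y = 0.0315. Discount each cash flow and weight by its year:
  t   CF        PV=CF/(1+0.0315)^t    t·PV
  1       362.50       351.4300       351.4300
  2       362.50       340.6980       681.3959
  3       362.50       330.2937       990.8812
  4     5,362.50     4,736.8581    18,947.4324
  Σ                  5,759.2798    20,971.1395
Price P = Σ PV = 5,759.2798.
Macaulay duration = Σ(t·PV) / P = 20,971.1395 / 5,759.2798 = 3.64128 years.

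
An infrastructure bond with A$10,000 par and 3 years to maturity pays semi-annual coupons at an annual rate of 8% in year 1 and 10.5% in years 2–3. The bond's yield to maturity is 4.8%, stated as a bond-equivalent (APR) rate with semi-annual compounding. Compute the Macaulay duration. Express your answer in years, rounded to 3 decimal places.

Periodic yield y = 0.024. Discount each cash flow and weight by its period:
  t   CF        PV=CF/(1+0.024)^t    t·PV
  1       400.00       390.6250       390.6250
  2       400.00       381.4697       762.9395
  3       525.00       488.9444     1,466.8331
  4       525.00       477.4847     1,909.9389
  5       525.00       466.2937     2,331.4684
  6    10,525.00     9,128.9823    54,773.8938
  Σ                 11,333.7998    61,635.6985
Price P = Σ PV = 11,333.7998.
Macaulay duration = Σ(t·PV) / P = 61,635.6985 / 11,333.7998 = 5.43822 half-year periods.
In years: 5.43822 / 2 = 2.71911 years.

2.719 years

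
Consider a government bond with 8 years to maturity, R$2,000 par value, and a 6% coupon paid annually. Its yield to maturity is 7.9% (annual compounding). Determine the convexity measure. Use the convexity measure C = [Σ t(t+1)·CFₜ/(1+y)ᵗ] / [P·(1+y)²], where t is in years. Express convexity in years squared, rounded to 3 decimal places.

46.516

With y = 0.079:
  t   CF        PV=CF/(1+0.079)^t    t·PV        t(t+1)·PV
  1       120.00       111.2141       111.2141         222.4282
  2       120.00       103.0714       206.1429         618.4287
  3       120.00        95.5250       286.5749       1,146.2996
  4       120.00        88.5310       354.1241       1,770.6204
  5       120.00        82.0491       410.2457       2,461.4741
  6       120.00        76.0418       456.2510       3,193.7570
  7       120.00        70.4744       493.3205       3,946.5641
  8     2,120.00     1,153.8897     9,231.1177      83,080.0597
  Σ                  1,780.7966    11,548.9909      96,439.6318
P = 1,780.7966.
Convexity = Σ t(t+1)·PV / [P·(1+y)²] = 96,439.6318 / (1,780.7966 × 1.164241) = 46.51557.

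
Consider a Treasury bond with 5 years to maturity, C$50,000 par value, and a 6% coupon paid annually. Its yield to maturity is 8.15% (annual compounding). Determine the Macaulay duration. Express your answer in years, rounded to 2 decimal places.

4.44 years

Periodic yield y = 0.0815. Discount each cash flow and weight by its year:
  t   CF        PV=CF/(1+0.0815)^t    t·PV
  1     3,000.00     2,773.9251     2,773.9251
  2     3,000.00     2,564.8868     5,129.7737
  3     3,000.00     2,371.6013     7,114.8040
  4     3,000.00     2,192.8815     8,771.5259
  5    53,000.00    35,821.4574   179,107.2868
  Σ                 45,724.7521   202,897.3154
Price P = Σ PV = 45,724.7521.
Macaulay duration = Σ(t·PV) / P = 202,897.3154 / 45,724.7521 = 4.43736 years.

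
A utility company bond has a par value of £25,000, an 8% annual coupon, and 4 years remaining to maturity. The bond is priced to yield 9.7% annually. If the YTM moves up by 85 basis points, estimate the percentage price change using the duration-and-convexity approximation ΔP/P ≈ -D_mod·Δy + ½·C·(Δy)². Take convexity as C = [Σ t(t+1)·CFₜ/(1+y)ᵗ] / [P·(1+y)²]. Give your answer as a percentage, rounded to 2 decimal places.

With y = 0.097:
  t   CF        PV=CF/(1+0.097)^t    t·PV        t(t+1)·PV
  1     2,000.00     1,823.1541     1,823.1541       3,646.3081
  2     2,000.00     1,661.9454     3,323.8907       9,971.6721
  3     2,000.00     1,514.9912     4,544.9736      18,179.8945
  4    27,000.00    18,643.9210    74,575.6840     372,878.4199
  Σ                 23,644.0116    84,267.7024     404,676.2946
P = 23,644.0116; D_Mac = 3.56402 yrs; D_mod = 3.24888 yrs; C = 14.22241.
Duration effect: -3.24888 × (+0.0085) = -0.027615
Convexity effect: 0.5 × 14.22241 × (0.0085)² = +0.0005138
ΔP/P ≈ -0.027615 + 0.0005138 = -0.027102 = -2.7102%.

-2.71%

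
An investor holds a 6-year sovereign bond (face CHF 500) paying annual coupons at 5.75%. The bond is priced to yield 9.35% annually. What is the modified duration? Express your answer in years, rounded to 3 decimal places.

4.720 years

Periodic yield y = 0.0935. First find Macaulay duration:
  t   CF        PV=CF/(1+0.0935)^t    t·PV
  1        28.75        26.2917        26.2917
  2        28.75        24.0436        48.0873
  3        28.75        21.9878        65.9634
  4        28.75        20.1077        80.4309
  5        28.75        18.3884        91.9420
  6       528.75       309.2699     1,855.6194
  Σ                    420.0892     2,168.3346
P = 420.0892; Macaulay duration = 2,168.3346 / 420.0892 = 5.16161 years.
Modified duration = D_Mac / (1 + y) = 5.16161 / 1.0935 = 4.72026 years.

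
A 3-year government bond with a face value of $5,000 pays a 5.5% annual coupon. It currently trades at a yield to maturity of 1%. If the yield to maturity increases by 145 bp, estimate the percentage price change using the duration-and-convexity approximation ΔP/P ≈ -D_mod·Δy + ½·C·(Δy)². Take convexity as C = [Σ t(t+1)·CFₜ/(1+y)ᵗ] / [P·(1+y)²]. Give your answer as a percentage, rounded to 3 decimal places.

With y = 0.01:
  t   CF        PV=CF/(1+0.01)^t    t·PV        t(t+1)·PV
  1       275.00       272.2772       272.2772         544.5545
  2       275.00       269.5814       539.1628       1,617.4885
  3     5,275.00     5,119.8630    15,359.5891      61,438.3564
  Σ                  5,661.7217    16,171.0291      63,600.3993
P = 5,661.7217; D_Mac = 2.85620 yrs; D_mod = 2.82792 yrs; C = 11.01206.
Duration effect: -2.82792 × (+0.0145) = -0.041005
Convexity effect: 0.5 × 11.01206 × (0.0145)² = +0.0011576
ΔP/P ≈ -0.041005 + 0.0011576 = -0.039847 = -3.9847%.

-3.985%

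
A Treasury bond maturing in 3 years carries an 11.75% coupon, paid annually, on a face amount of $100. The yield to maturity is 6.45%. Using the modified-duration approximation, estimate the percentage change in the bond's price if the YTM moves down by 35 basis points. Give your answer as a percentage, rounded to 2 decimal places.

Periodic yield y = 0.0645. Modified duration first:
  t   CF        PV=CF/(1+0.0645)^t    t·PV
  1        11.75        11.0380        11.0380
  2        11.75        10.3692        20.7385
  3       111.75        92.6426       277.9277
  Σ                    114.0498       309.7042
P = 114.0498; D_Mac = 2.71552 yrs; D_mod = 2.71552/(1+0.0645) = 2.55098 yrs.
ΔP/P ≈ -D_mod · Δy = -2.55098 × (-0.0035) = +0.008928 = +0.8928%.

+0.89%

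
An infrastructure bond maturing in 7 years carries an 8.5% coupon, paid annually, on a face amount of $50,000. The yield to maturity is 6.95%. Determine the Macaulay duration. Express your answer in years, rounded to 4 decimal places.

Periodic yield y = 0.0695. Discount each cash flow and weight by its year:
  t   CF        PV=CF/(1+0.0695)^t    t·PV
  1     4,250.00     3,973.8195     3,973.8195
  2     4,250.00     3,715.5863     7,431.1726
  3     4,250.00     3,474.1340    10,422.4019
  4     4,250.00     3,248.3721    12,993.4885
  5     4,250.00     3,037.2811    15,186.4054
  6     4,250.00     2,839.9075    17,039.4451
  7    54,250.00    33,894.8893   237,264.2253
  Σ                 54,183.9899   304,310.9583
Price P = Σ PV = 54,183.9899.
Macaulay duration = Σ(t·PV) / P = 304,310.9583 / 54,183.9899 = 5.61625 years.

5.6163 years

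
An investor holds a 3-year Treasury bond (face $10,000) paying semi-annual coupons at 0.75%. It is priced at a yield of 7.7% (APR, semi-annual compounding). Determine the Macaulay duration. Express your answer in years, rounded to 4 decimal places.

2.9684 years

Periodic yield y = 0.0385. Discount each cash flow and weight by its period:
  t   CF        PV=CF/(1+0.0385)^t    t·PV
  1        37.50        36.1098        36.1098
  2        37.50        34.7711        69.5422
  3        37.50        33.4820       100.4461
  4        37.50        32.2408       128.9630
  5        37.50        31.0455       155.2275
  6    10,037.50     8,001.7790    48,010.6741
  Σ                  8,169.4282    48,500.9627
Price P = Σ PV = 8,169.4282.
Macaulay duration = Σ(t·PV) / P = 48,500.9627 / 8,169.4282 = 5.93689 half-year periods.
In years: 5.93689 / 2 = 2.96844 years.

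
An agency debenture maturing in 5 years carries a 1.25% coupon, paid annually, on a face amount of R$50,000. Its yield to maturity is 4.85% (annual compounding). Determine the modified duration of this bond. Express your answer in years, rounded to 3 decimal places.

Periodic yield y = 0.0485. First find Macaulay duration:
  t   CF        PV=CF/(1+0.0485)^t    t·PV
  1       625.00       596.0897       596.0897
  2       625.00       568.5166     1,137.0332
  3       625.00       542.2190     1,626.6569
  4       625.00       517.1378     2,068.5512
  5    50,625.00    39,950.5592   199,752.7958
  Σ                 42,174.5222   205,181.1268
P = 42,174.5222; Macaulay duration = 205,181.1268 / 42,174.5222 = 4.86505 years.
Modified duration = D_Mac / (1 + y) = 4.86505 / 1.0485 = 4.64001 years.

4.640 years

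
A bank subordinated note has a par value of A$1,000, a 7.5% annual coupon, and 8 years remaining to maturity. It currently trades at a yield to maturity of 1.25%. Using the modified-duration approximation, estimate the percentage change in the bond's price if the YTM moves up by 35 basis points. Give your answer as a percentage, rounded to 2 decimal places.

Periodic yield y = 0.0125. Modified duration first:
  t   CF        PV=CF/(1+0.0125)^t    t·PV
  1        75.00        74.0741        74.0741
  2        75.00        73.1596       146.3192
  3        75.00        72.2564       216.7691
  4        75.00        71.3643       285.4573
  5        75.00        70.4833       352.4164
  6        75.00        69.6131       417.6787
  7        75.00        68.7537       481.2759
  8     1,075.00       973.3033     7,786.4266
  Σ                  1,473.0078     9,760.4172
P = 1,473.0078; D_Mac = 6.62618 yrs; D_mod = 6.62618/(1+0.0125) = 6.54438 yrs.
ΔP/P ≈ -D_mod · Δy = -6.54438 × (+0.0035) = -0.022905 = -2.2905%.

-2.29%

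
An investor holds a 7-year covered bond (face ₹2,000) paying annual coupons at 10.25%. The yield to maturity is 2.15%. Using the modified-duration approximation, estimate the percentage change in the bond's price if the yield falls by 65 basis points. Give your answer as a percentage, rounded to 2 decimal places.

+3.60%

Periodic yield y = 0.0215. Modified duration first:
  t   CF        PV=CF/(1+0.0215)^t    t·PV
  1       205.00       200.6853       200.6853
  2       205.00       196.4613       392.9227
  3       205.00       192.3263       576.9790
  4       205.00       188.2783       753.1134
  5       205.00       184.3156       921.5778
  6       205.00       180.4362     1,082.6171
  7     2,205.00     1,899.9405    13,299.5834
  Σ                  3,042.4435    17,227.4787
P = 3,042.4435; D_Mac = 5.66238 yrs; D_mod = 5.66238/(1+0.0215) = 5.54320 yrs.
ΔP/P ≈ -D_mod · Δy = -5.54320 × (-0.0065) = +0.036031 = +3.6031%.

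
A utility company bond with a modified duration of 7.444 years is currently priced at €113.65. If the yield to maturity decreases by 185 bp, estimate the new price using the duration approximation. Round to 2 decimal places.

€129.30

Duration approximation: ΔP/P ≈ -D_mod · Δy = -7.444 × (-0.0185) = +0.137714.
New price ≈ 113.65 × (1 + 0.137714) = 129.3011961.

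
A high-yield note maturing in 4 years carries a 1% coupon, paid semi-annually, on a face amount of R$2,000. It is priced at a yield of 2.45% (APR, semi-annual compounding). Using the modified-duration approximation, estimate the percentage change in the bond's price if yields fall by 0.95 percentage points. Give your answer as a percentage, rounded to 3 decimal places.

Periodic yield y = 0.01225. Modified duration first:
  t   CF        PV=CF/(1+0.01225)^t    t·PV
  1        10.00         9.8790         9.8790
  2        10.00         9.7594        19.5189
  3        10.00         9.6413        28.9240
  4        10.00         9.5246        38.0986
  5        10.00         9.4094        47.0469
  6        10.00         9.2955        55.7731
  7        10.00         9.1830        64.2811
  8     2,010.00     1,823.4496    14,587.5971
  Σ                  1,890.1419    14,851.1186
P = 1,890.1419; D_Mac = 7.85714 half-year periods = 3.92857 yrs; D_mod = 3.92857/(1+0.01225) = 3.88103 yrs.
ΔP/P ≈ -D_mod · Δy = -3.88103 × (-0.0095) = +0.036870 = +3.6870%.

+3.687%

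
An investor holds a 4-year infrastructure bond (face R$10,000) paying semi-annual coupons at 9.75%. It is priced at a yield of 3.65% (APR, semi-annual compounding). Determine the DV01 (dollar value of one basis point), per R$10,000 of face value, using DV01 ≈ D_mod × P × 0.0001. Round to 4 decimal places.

Periodic yield y = 0.01825.
  t   CF        PV=CF/(1+0.01825)^t    t·PV
  1       487.50       478.7626       478.7626
  2       487.50       470.1818       940.3635
  3       487.50       461.7547     1,385.2642
  4       487.50       453.4788     1,813.9150
  5       487.50       445.3511     2,226.7555
  6       487.50       437.3691     2,624.2147
  7       487.50       429.5302     3,006.7113
  8    10,487.50     9,074.7908    72,598.3267
  Σ                 12,251.2191    85,074.3135
P = 12,251.2191; D_Mac = 6.94415 half-year periods = 3.47208 yrs; D_mod = 3.40985 yrs.
DV01 ≈ 3.40985 × 12,251.2191 × 0.0001 = 4.177477.

R$4.1775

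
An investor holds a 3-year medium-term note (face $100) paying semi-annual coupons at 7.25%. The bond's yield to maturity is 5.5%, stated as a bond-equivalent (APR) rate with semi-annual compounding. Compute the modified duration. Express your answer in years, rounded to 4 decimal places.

2.6825 years

Periodic yield y = 0.0275. First find Macaulay duration:
  t   CF        PV=CF/(1+0.0275)^t    t·PV
  1        3.625         3.5280         3.5280
  2        3.625         3.4336         6.8671
  3        3.625         3.3417        10.0250
  4        3.625         3.2522        13.0089
  5        3.625         3.1652        15.8259
  6      103.625        88.0590       528.3538
  Σ                    104.7796       577.6087
P = 104.7796; Macaulay duration = 577.6087 / 104.7796 = 5.51261 half-year periods = 2.75630 years.
Modified duration = D_Mac / (1 + y) = 2.75630 / 1.0275 = 2.68253 years.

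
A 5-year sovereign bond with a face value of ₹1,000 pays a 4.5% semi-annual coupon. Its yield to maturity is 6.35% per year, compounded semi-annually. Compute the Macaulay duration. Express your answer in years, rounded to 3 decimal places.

Periodic yield y = 0.03175. Discount each cash flow and weight by its period:
  t   CF        PV=CF/(1+0.03175)^t    t·PV
  1        22.50        21.8076        21.8076
  2        22.50        21.1365        42.2730
  3        22.50        20.4861        61.4583
  4        22.50        19.8557        79.4227
  5        22.50        19.2447        96.2233
  6        22.50        18.6524       111.9146
  7        22.50        18.0784       126.5491
  8        22.50        17.5221       140.1770
  9        22.50        16.9829       152.8462
  10    1,022.50       748.0292     7,480.2918
  Σ                    921.7957     8,312.9637
Price P = Σ PV = 921.7957.
Macaulay duration = Σ(t·PV) / P = 8,312.9637 / 921.7957 = 9.01823 half-year periods.
In years: 9.01823 / 2 = 4.50911 years.

4.509 years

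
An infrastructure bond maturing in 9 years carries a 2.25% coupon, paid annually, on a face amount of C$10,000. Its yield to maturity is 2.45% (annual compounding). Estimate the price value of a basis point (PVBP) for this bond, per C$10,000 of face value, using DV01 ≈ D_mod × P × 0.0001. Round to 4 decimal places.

Periodic yield y = 0.0245.
  t   CF        PV=CF/(1+0.0245)^t    t·PV
  1       225.00       219.6193       219.6193
  2       225.00       214.3673       428.7347
  3       225.00       209.2409       627.7228
  4       225.00       204.2371       816.9485
  5       225.00       199.3530       996.7648
  6       225.00       194.5856     1,167.5137
  7       225.00       189.9323     1,329.5260
  8       225.00       185.3902     1,483.1217
  9    10,225.00     8,223.4802    74,011.3220
  Σ                  9,840.2060    81,081.2734
P = 9,840.2060; D_Mac = 8.23979 yrs; D_mod = 8.04275 yrs.
DV01 ≈ 8.04275 × 9,840.2060 × 0.0001 = 7.914229.

C$7.9142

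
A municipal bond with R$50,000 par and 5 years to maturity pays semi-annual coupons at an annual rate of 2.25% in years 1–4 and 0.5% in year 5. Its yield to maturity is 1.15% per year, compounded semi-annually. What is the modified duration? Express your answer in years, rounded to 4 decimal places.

4.7377 years

Periodic yield y = 0.00575. First find Macaulay duration:
  t   CF        PV=CF/(1+0.00575)^t    t·PV
  1       562.50       559.2841       559.2841
  2       562.50       556.0866     1,112.1732
  3       562.50       552.9074     1,658.7222
  4       562.50       549.7464     2,198.9854
  5       562.50       546.6034     2,733.0169
  6       562.50       543.4784     3,260.8703
  7       562.50       540.3713     3,782.5988
  8       562.50       537.2819     4,298.2551
  9       125.00       118.7134     1,068.4203
  10   50,125.00    47,331.9038   473,319.0380
  Σ                 51,836.3766   493,991.3645
P = 51,836.3766; Macaulay duration = 493,991.3645 / 51,836.3766 = 9.52982 half-year periods = 4.76491 years.
Modified duration = D_Mac / (1 + y) = 4.76491 / 1.00575 = 4.73767 years.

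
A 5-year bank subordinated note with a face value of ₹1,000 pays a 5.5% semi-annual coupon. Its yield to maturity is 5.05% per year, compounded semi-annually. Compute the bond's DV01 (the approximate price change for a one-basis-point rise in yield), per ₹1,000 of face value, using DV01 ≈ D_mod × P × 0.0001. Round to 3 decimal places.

Periodic yield y = 0.02525.
  t   CF        PV=CF/(1+0.02525)^t    t·PV
  1        27.50        26.8227        26.8227
  2        27.50        26.1621        52.3243
  3        27.50        25.5178        76.5534
  4        27.50        24.8894        99.5574
  5        27.50        24.2764       121.3819
  6        27.50        23.6785       142.0709
  7        27.50        23.0953       161.6673
  8        27.50        22.5265       180.2123
  9        27.50        21.9718       197.7458
  10    1,027.50       800.7262     8,007.2622
  Σ                  1,019.6667     9,065.5983
P = 1,019.6667; D_Mac = 8.89075 half-year periods = 4.44537 yrs; D_mod = 4.33589 yrs.
DV01 ≈ 4.33589 × 1,019.6667 × 0.0001 = 0.442116.

₹0.442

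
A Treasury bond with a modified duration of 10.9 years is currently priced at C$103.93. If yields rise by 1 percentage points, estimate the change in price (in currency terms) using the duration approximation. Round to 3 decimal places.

-C$11.328

Duration approximation: ΔP/P ≈ -D_mod · Δy = -10.9 × (+0.01) = -0.109000.
ΔP ≈ 103.93 × (-0.109000) = -11.32837.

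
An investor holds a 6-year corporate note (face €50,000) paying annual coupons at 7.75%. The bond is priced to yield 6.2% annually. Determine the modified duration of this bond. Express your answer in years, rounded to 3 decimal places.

Periodic yield y = 0.062. First find Macaulay duration:
  t   CF        PV=CF/(1+0.062)^t    t·PV
  1     3,875.00     3,648.7759     3,648.7759
  2     3,875.00     3,435.7588     6,871.5177
  3     3,875.00     3,235.1778     9,705.5335
  4     3,875.00     3,046.3068    12,185.2272
  5     3,875.00     2,868.4621    14,342.3107
  6    53,875.00    37,552.6148   225,315.6889
  Σ                 53,787.0963   272,069.0539
P = 53,787.0963; Macaulay duration = 272,069.0539 / 53,787.0963 = 5.05826 years.
Modified duration = D_Mac / (1 + y) = 5.05826 / 1.062 = 4.76296 years.

4.763 years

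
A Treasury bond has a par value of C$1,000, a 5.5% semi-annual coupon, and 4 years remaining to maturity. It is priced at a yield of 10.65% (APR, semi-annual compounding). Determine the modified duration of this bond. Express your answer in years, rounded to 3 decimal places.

3.422 years

Periodic yield y = 0.05325. First find Macaulay duration:
  t   CF        PV=CF/(1+0.05325)^t    t·PV
  1        27.50        26.1097        26.1097
  2        27.50        24.7896        49.5792
  3        27.50        23.5363        70.6089
  4        27.50        22.3464        89.3854
  5        27.50        21.2166       106.0829
  6        27.50        20.1439       120.8635
  7        27.50        19.1255       133.8784
  8     1,027.50       678.4691     5,427.7530
  Σ                    835.7370     6,024.2610
P = 835.7370; Macaulay duration = 6,024.2610 / 835.7370 = 7.20832 half-year periods = 3.60416 years.
Modified duration = D_Mac / (1 + y) = 3.60416 / 1.05325 = 3.42194 years.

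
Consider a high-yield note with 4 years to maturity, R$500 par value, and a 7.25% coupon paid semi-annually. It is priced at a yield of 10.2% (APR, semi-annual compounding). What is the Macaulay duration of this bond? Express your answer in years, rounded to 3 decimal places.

3.515 years

Periodic yield y = 0.051. Discount each cash flow and weight by its period:
  t   CF        PV=CF/(1+0.051)^t    t·PV
  1       18.125        17.2455        17.2455
  2       18.125        16.4086        32.8173
  3       18.125        15.6124        46.8372
  4       18.125        14.8548        59.4192
  5       18.125        14.1340        70.6699
  6       18.125        13.4481        80.6887
  7       18.125        12.7956        89.5689
  8      518.125       348.0269     2,784.2152
  Σ                    452.5259     3,181.4620
Price P = Σ PV = 452.5259.
Macaulay duration = Σ(t·PV) / P = 3,181.4620 / 452.5259 = 7.03045 half-year periods.
In years: 7.03045 / 2 = 3.51523 years.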